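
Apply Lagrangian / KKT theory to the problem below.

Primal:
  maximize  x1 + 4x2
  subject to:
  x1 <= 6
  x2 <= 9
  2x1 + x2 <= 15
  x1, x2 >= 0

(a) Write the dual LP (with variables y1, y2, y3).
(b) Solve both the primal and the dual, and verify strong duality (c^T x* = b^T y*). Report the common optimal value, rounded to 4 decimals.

The standard primal-dual pair for 'max c^T x s.t. A x <= b, x >= 0' is:
  Dual:  min b^T y  s.t.  A^T y >= c,  y >= 0.

So the dual LP is:
  minimize  6y1 + 9y2 + 15y3
  subject to:
    y1 + 2y3 >= 1
    y2 + y3 >= 4
    y1, y2, y3 >= 0

Solving the primal: x* = (3, 9).
  primal value c^T x* = 39.
Solving the dual: y* = (0, 3.5, 0.5).
  dual value b^T y* = 39.
Strong duality: c^T x* = b^T y*. Confirmed.

39


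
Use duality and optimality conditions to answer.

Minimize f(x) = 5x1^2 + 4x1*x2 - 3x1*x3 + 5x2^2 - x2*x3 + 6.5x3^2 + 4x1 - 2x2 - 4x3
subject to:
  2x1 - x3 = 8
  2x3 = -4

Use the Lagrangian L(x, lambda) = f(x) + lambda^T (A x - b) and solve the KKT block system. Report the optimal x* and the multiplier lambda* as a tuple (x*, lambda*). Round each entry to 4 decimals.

Form the Lagrangian:
  L(x, lambda) = (1/2) x^T Q x + c^T x + lambda^T (A x - b)
Stationarity (grad_x L = 0): Q x + c + A^T lambda = 0.
Primal feasibility: A x = b.

This gives the KKT block system:
  [ Q   A^T ] [ x     ]   [-c ]
  [ A    0  ] [ lambda ] = [ b ]

Solving the linear system:
  x*      = (3, -1.2, -2)
  lambda* = (-17.6, 10.1)
  f(x*)   = 101.8

x* = (3, -1.2, -2), lambda* = (-17.6, 10.1)


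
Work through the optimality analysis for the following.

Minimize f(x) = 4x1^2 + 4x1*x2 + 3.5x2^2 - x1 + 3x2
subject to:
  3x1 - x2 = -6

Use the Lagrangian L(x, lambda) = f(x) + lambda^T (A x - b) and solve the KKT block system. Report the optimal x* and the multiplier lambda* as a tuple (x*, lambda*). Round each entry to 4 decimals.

Form the Lagrangian:
  L(x, lambda) = (1/2) x^T Q x + c^T x + lambda^T (A x - b)
Stationarity (grad_x L = 0): Q x + c + A^T lambda = 0.
Primal feasibility: A x = b.

This gives the KKT block system:
  [ Q   A^T ] [ x     ]   [-c ]
  [ A    0  ] [ lambda ] = [ b ]

Solving the linear system:
  x*      = (-1.6632, 1.0105)
  lambda* = (3.4211)
  f(x*)   = 12.6105

x* = (-1.6632, 1.0105), lambda* = (3.4211)


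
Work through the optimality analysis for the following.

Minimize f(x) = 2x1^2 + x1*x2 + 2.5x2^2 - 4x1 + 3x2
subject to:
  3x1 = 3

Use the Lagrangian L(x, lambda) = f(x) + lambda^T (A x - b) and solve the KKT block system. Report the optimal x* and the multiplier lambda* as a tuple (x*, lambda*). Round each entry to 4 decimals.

Form the Lagrangian:
  L(x, lambda) = (1/2) x^T Q x + c^T x + lambda^T (A x - b)
Stationarity (grad_x L = 0): Q x + c + A^T lambda = 0.
Primal feasibility: A x = b.

This gives the KKT block system:
  [ Q   A^T ] [ x     ]   [-c ]
  [ A    0  ] [ lambda ] = [ b ]

Solving the linear system:
  x*      = (1, -0.8)
  lambda* = (0.2667)
  f(x*)   = -3.6

x* = (1, -0.8), lambda* = (0.2667)


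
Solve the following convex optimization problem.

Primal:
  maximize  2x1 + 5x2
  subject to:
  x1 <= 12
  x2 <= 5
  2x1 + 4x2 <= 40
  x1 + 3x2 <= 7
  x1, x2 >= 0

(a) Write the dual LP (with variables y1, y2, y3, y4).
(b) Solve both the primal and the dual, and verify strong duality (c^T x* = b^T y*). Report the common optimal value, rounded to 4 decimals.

The standard primal-dual pair for 'max c^T x s.t. A x <= b, x >= 0' is:
  Dual:  min b^T y  s.t.  A^T y >= c,  y >= 0.

So the dual LP is:
  minimize  12y1 + 5y2 + 40y3 + 7y4
  subject to:
    y1 + 2y3 + y4 >= 2
    y2 + 4y3 + 3y4 >= 5
    y1, y2, y3, y4 >= 0

Solving the primal: x* = (7, 0).
  primal value c^T x* = 14.
Solving the dual: y* = (0, 0, 0, 2).
  dual value b^T y* = 14.
Strong duality: c^T x* = b^T y*. Confirmed.

14


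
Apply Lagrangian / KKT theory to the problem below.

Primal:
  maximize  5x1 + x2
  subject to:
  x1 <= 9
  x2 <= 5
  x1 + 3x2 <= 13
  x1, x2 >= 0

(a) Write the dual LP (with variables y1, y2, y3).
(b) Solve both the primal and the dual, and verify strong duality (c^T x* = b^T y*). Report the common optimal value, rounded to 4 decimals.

The standard primal-dual pair for 'max c^T x s.t. A x <= b, x >= 0' is:
  Dual:  min b^T y  s.t.  A^T y >= c,  y >= 0.

So the dual LP is:
  minimize  9y1 + 5y2 + 13y3
  subject to:
    y1 + y3 >= 5
    y2 + 3y3 >= 1
    y1, y2, y3 >= 0

Solving the primal: x* = (9, 1.3333).
  primal value c^T x* = 46.3333.
Solving the dual: y* = (4.6667, 0, 0.3333).
  dual value b^T y* = 46.3333.
Strong duality: c^T x* = b^T y*. Confirmed.

46.3333


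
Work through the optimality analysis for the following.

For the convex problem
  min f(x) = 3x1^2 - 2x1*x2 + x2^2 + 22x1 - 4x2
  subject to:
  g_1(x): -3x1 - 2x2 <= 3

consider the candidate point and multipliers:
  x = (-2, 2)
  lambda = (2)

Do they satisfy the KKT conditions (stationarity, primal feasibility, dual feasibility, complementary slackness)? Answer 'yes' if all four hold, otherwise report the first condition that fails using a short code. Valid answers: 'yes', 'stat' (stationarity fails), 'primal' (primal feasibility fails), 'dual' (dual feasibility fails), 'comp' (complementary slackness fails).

Gradient of f: grad f(x) = Q x + c = (6, 4)
Constraint values g_i(x) = a_i^T x - b_i:
  g_1((-2, 2)) = -1
Stationarity residual: grad f(x) + sum_i lambda_i a_i = (0, 0)
  -> stationarity OK
Primal feasibility (all g_i <= 0): OK
Dual feasibility (all lambda_i >= 0): OK
Complementary slackness (lambda_i * g_i(x) = 0 for all i): FAILS

Verdict: the first failing condition is complementary_slackness -> comp.

comp


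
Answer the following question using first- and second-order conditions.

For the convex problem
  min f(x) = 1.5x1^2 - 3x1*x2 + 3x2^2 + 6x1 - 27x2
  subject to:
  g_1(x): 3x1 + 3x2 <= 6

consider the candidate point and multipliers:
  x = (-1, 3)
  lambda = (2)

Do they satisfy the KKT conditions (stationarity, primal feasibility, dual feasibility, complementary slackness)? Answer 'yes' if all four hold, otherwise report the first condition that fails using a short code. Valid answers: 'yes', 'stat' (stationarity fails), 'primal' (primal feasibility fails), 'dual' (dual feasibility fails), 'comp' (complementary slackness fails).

Gradient of f: grad f(x) = Q x + c = (-6, -6)
Constraint values g_i(x) = a_i^T x - b_i:
  g_1((-1, 3)) = 0
Stationarity residual: grad f(x) + sum_i lambda_i a_i = (0, 0)
  -> stationarity OK
Primal feasibility (all g_i <= 0): OK
Dual feasibility (all lambda_i >= 0): OK
Complementary slackness (lambda_i * g_i(x) = 0 for all i): OK

Verdict: yes, KKT holds.

yes


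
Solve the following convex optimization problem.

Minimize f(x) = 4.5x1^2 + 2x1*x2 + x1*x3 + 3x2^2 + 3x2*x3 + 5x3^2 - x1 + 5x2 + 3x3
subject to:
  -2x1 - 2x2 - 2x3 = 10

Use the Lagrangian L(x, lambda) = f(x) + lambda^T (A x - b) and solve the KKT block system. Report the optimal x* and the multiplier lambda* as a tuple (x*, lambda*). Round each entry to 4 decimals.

Form the Lagrangian:
  L(x, lambda) = (1/2) x^T Q x + c^T x + lambda^T (A x - b)
Stationarity (grad_x L = 0): Q x + c + A^T lambda = 0.
Primal feasibility: A x = b.

This gives the KKT block system:
  [ Q   A^T ] [ x     ]   [-c ]
  [ A    0  ] [ lambda ] = [ b ]

Solving the linear system:
  x*      = (-1.0755, -2.8396, -1.0849)
  lambda* = (-8.7217)
  f(x*)   = 35.4198

x* = (-1.0755, -2.8396, -1.0849), lambda* = (-8.7217)


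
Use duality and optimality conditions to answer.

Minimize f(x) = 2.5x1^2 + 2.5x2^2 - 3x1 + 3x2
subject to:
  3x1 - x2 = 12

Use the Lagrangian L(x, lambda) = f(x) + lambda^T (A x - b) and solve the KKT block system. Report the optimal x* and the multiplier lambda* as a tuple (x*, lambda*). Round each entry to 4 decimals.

Form the Lagrangian:
  L(x, lambda) = (1/2) x^T Q x + c^T x + lambda^T (A x - b)
Stationarity (grad_x L = 0): Q x + c + A^T lambda = 0.
Primal feasibility: A x = b.

This gives the KKT block system:
  [ Q   A^T ] [ x     ]   [-c ]
  [ A    0  ] [ lambda ] = [ b ]

Solving the linear system:
  x*      = (3.48, -1.56)
  lambda* = (-4.8)
  f(x*)   = 21.24

x* = (3.48, -1.56), lambda* = (-4.8)


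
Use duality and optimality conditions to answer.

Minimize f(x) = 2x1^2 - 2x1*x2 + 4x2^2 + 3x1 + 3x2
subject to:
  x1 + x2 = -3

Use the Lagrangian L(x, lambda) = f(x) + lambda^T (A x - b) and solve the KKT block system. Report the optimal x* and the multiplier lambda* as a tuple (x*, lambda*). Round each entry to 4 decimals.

Form the Lagrangian:
  L(x, lambda) = (1/2) x^T Q x + c^T x + lambda^T (A x - b)
Stationarity (grad_x L = 0): Q x + c + A^T lambda = 0.
Primal feasibility: A x = b.

This gives the KKT block system:
  [ Q   A^T ] [ x     ]   [-c ]
  [ A    0  ] [ lambda ] = [ b ]

Solving the linear system:
  x*      = (-1.875, -1.125)
  lambda* = (2.25)
  f(x*)   = -1.125

x* = (-1.875, -1.125), lambda* = (2.25)


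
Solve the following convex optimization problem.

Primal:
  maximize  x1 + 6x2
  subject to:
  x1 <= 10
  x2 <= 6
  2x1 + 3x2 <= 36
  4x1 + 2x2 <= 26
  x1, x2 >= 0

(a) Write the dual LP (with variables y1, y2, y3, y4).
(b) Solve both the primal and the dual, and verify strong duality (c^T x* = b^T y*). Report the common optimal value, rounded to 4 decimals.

The standard primal-dual pair for 'max c^T x s.t. A x <= b, x >= 0' is:
  Dual:  min b^T y  s.t.  A^T y >= c,  y >= 0.

So the dual LP is:
  minimize  10y1 + 6y2 + 36y3 + 26y4
  subject to:
    y1 + 2y3 + 4y4 >= 1
    y2 + 3y3 + 2y4 >= 6
    y1, y2, y3, y4 >= 0

Solving the primal: x* = (3.5, 6).
  primal value c^T x* = 39.5.
Solving the dual: y* = (0, 5.5, 0, 0.25).
  dual value b^T y* = 39.5.
Strong duality: c^T x* = b^T y*. Confirmed.

39.5


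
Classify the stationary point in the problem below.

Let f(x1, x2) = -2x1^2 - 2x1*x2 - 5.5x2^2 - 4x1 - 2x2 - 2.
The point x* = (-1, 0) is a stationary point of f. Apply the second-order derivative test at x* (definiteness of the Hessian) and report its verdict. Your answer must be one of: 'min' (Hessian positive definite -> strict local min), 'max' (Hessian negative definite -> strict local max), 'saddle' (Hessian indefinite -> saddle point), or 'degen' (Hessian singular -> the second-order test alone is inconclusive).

Compute the Hessian H = grad^2 f:
  H = [[-4, -2], [-2, -11]]
Verify stationarity: grad f(x*) = H x* + g = (0, 0).
Eigenvalues of H: -11.5311, -3.4689.
Both eigenvalues < 0, so H is negative definite -> x* is a strict local max.

max


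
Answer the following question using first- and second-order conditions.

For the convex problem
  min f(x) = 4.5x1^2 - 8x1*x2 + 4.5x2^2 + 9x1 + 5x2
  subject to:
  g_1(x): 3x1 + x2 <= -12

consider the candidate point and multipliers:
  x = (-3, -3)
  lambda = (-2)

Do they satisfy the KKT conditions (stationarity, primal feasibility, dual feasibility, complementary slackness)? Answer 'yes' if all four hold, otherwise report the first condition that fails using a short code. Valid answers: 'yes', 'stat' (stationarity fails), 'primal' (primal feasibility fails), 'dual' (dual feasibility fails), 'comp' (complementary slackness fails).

Gradient of f: grad f(x) = Q x + c = (6, 2)
Constraint values g_i(x) = a_i^T x - b_i:
  g_1((-3, -3)) = 0
Stationarity residual: grad f(x) + sum_i lambda_i a_i = (0, 0)
  -> stationarity OK
Primal feasibility (all g_i <= 0): OK
Dual feasibility (all lambda_i >= 0): FAILS
Complementary slackness (lambda_i * g_i(x) = 0 for all i): OK

Verdict: the first failing condition is dual_feasibility -> dual.

dual


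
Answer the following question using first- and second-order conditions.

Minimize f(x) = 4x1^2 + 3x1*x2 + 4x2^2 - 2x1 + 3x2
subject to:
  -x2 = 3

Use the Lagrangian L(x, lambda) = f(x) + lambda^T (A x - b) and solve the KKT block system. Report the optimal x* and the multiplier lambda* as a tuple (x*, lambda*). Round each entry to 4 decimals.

Form the Lagrangian:
  L(x, lambda) = (1/2) x^T Q x + c^T x + lambda^T (A x - b)
Stationarity (grad_x L = 0): Q x + c + A^T lambda = 0.
Primal feasibility: A x = b.

This gives the KKT block system:
  [ Q   A^T ] [ x     ]   [-c ]
  [ A    0  ] [ lambda ] = [ b ]

Solving the linear system:
  x*      = (1.375, -3)
  lambda* = (-16.875)
  f(x*)   = 19.4375

x* = (1.375, -3), lambda* = (-16.875)


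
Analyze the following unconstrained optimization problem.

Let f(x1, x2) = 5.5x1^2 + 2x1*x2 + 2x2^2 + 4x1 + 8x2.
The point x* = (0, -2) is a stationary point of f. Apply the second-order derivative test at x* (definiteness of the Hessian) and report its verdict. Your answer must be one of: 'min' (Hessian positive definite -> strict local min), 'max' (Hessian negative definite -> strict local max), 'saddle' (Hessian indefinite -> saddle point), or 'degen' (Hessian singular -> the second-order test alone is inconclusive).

Compute the Hessian H = grad^2 f:
  H = [[11, 2], [2, 4]]
Verify stationarity: grad f(x*) = H x* + g = (0, 0).
Eigenvalues of H: 3.4689, 11.5311.
Both eigenvalues > 0, so H is positive definite -> x* is a strict local min.

min


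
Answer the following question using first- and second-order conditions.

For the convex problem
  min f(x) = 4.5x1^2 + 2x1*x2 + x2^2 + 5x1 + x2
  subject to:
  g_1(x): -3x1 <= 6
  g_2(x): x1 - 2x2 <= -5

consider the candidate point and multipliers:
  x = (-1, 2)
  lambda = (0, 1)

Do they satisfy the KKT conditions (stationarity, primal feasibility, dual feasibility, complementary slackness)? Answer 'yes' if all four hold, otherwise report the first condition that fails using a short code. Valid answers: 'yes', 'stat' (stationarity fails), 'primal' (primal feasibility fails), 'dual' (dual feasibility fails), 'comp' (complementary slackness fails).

Gradient of f: grad f(x) = Q x + c = (0, 3)
Constraint values g_i(x) = a_i^T x - b_i:
  g_1((-1, 2)) = -3
  g_2((-1, 2)) = 0
Stationarity residual: grad f(x) + sum_i lambda_i a_i = (1, 1)
  -> stationarity FAILS
Primal feasibility (all g_i <= 0): OK
Dual feasibility (all lambda_i >= 0): OK
Complementary slackness (lambda_i * g_i(x) = 0 for all i): OK

Verdict: the first failing condition is stationarity -> stat.

stat


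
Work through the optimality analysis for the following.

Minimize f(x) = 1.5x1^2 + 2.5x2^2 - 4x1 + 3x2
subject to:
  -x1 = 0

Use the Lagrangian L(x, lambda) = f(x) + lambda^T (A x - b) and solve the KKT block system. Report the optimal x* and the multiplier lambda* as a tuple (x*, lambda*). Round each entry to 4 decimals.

Form the Lagrangian:
  L(x, lambda) = (1/2) x^T Q x + c^T x + lambda^T (A x - b)
Stationarity (grad_x L = 0): Q x + c + A^T lambda = 0.
Primal feasibility: A x = b.

This gives the KKT block system:
  [ Q   A^T ] [ x     ]   [-c ]
  [ A    0  ] [ lambda ] = [ b ]

Solving the linear system:
  x*      = (0, -0.6)
  lambda* = (-4)
  f(x*)   = -0.9

x* = (0, -0.6), lambda* = (-4)


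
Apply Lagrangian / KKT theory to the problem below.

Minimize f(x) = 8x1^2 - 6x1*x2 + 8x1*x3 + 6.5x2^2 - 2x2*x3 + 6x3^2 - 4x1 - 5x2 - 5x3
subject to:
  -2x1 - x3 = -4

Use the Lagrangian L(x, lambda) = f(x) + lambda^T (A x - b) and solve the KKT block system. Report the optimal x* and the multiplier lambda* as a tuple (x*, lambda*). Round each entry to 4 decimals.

Form the Lagrangian:
  L(x, lambda) = (1/2) x^T Q x + c^T x + lambda^T (A x - b)
Stationarity (grad_x L = 0): Q x + c + A^T lambda = 0.
Primal feasibility: A x = b.

This gives the KKT block system:
  [ Q   A^T ] [ x     ]   [-c ]
  [ A    0  ] [ lambda ] = [ b ]

Solving the linear system:
  x*      = (1.8932, 1.2913, 0.2136)
  lambda* = (10.1262)
  f(x*)   = 12.7039

x* = (1.8932, 1.2913, 0.2136), lambda* = (10.1262)


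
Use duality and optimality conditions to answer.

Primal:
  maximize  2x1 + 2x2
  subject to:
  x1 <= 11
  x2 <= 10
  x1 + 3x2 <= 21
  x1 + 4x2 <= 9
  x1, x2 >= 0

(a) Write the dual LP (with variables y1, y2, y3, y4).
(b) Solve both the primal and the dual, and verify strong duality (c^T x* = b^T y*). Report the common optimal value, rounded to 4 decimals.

The standard primal-dual pair for 'max c^T x s.t. A x <= b, x >= 0' is:
  Dual:  min b^T y  s.t.  A^T y >= c,  y >= 0.

So the dual LP is:
  minimize  11y1 + 10y2 + 21y3 + 9y4
  subject to:
    y1 + y3 + y4 >= 2
    y2 + 3y3 + 4y4 >= 2
    y1, y2, y3, y4 >= 0

Solving the primal: x* = (9, 0).
  primal value c^T x* = 18.
Solving the dual: y* = (0, 0, 0, 2).
  dual value b^T y* = 18.
Strong duality: c^T x* = b^T y*. Confirmed.

18


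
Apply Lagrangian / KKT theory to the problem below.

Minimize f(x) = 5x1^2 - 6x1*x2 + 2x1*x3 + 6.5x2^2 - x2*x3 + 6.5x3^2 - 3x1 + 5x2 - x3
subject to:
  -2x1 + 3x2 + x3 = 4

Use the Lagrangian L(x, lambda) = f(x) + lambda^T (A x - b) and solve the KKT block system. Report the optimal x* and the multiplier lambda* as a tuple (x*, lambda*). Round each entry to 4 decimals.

Form the Lagrangian:
  L(x, lambda) = (1/2) x^T Q x + c^T x + lambda^T (A x - b)
Stationarity (grad_x L = 0): Q x + c + A^T lambda = 0.
Primal feasibility: A x = b.

This gives the KKT block system:
  [ Q   A^T ] [ x     ]   [-c ]
  [ A    0  ] [ lambda ] = [ b ]

Solving the linear system:
  x*      = (-0.5379, 0.7538, 0.6629)
  lambda* = (-5.7879)
  f(x*)   = 13.9356

x* = (-0.5379, 0.7538, 0.6629), lambda* = (-5.7879)


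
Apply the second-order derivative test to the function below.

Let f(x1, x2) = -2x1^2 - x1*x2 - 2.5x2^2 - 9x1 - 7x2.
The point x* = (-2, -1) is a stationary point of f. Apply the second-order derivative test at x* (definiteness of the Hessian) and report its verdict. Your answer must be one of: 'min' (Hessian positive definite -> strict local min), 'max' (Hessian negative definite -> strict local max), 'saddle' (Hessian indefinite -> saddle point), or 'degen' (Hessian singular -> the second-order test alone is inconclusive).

Compute the Hessian H = grad^2 f:
  H = [[-4, -1], [-1, -5]]
Verify stationarity: grad f(x*) = H x* + g = (0, 0).
Eigenvalues of H: -5.618, -3.382.
Both eigenvalues < 0, so H is negative definite -> x* is a strict local max.

max


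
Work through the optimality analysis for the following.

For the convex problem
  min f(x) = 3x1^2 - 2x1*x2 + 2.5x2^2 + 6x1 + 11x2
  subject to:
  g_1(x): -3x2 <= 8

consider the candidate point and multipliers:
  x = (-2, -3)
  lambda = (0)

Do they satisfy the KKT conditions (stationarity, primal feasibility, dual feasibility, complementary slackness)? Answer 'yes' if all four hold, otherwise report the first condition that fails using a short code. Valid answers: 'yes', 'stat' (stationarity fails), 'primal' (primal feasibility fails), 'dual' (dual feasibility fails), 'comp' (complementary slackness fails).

Gradient of f: grad f(x) = Q x + c = (0, 0)
Constraint values g_i(x) = a_i^T x - b_i:
  g_1((-2, -3)) = 1
Stationarity residual: grad f(x) + sum_i lambda_i a_i = (0, 0)
  -> stationarity OK
Primal feasibility (all g_i <= 0): FAILS
Dual feasibility (all lambda_i >= 0): OK
Complementary slackness (lambda_i * g_i(x) = 0 for all i): OK

Verdict: the first failing condition is primal_feasibility -> primal.

primal


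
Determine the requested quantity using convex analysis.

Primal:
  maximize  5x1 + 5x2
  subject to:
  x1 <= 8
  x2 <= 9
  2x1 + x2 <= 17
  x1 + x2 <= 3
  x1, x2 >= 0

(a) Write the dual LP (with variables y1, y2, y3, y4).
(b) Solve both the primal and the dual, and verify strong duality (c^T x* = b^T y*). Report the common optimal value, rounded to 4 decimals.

The standard primal-dual pair for 'max c^T x s.t. A x <= b, x >= 0' is:
  Dual:  min b^T y  s.t.  A^T y >= c,  y >= 0.

So the dual LP is:
  minimize  8y1 + 9y2 + 17y3 + 3y4
  subject to:
    y1 + 2y3 + y4 >= 5
    y2 + y3 + y4 >= 5
    y1, y2, y3, y4 >= 0

Solving the primal: x* = (3, 0).
  primal value c^T x* = 15.
Solving the dual: y* = (0, 0, 0, 5).
  dual value b^T y* = 15.
Strong duality: c^T x* = b^T y*. Confirmed.

15


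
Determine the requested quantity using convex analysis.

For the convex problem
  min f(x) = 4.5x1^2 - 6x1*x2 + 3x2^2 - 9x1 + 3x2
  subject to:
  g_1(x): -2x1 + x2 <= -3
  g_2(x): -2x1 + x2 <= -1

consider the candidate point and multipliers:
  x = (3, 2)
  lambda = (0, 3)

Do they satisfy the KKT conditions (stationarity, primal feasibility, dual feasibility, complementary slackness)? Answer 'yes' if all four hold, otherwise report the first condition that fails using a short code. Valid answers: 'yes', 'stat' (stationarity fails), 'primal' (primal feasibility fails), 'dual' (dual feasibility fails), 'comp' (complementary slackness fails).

Gradient of f: grad f(x) = Q x + c = (6, -3)
Constraint values g_i(x) = a_i^T x - b_i:
  g_1((3, 2)) = -1
  g_2((3, 2)) = -3
Stationarity residual: grad f(x) + sum_i lambda_i a_i = (0, 0)
  -> stationarity OK
Primal feasibility (all g_i <= 0): OK
Dual feasibility (all lambda_i >= 0): OK
Complementary slackness (lambda_i * g_i(x) = 0 for all i): FAILS

Verdict: the first failing condition is complementary_slackness -> comp.

comp


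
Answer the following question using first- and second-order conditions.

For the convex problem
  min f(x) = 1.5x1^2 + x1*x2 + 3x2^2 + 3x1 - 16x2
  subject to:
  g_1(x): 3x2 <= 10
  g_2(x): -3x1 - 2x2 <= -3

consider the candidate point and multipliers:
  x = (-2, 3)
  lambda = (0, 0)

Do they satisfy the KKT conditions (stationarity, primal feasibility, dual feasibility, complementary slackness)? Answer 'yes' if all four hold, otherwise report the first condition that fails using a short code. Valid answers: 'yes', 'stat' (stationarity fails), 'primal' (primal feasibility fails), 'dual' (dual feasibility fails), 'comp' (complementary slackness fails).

Gradient of f: grad f(x) = Q x + c = (0, 0)
Constraint values g_i(x) = a_i^T x - b_i:
  g_1((-2, 3)) = -1
  g_2((-2, 3)) = 3
Stationarity residual: grad f(x) + sum_i lambda_i a_i = (0, 0)
  -> stationarity OK
Primal feasibility (all g_i <= 0): FAILS
Dual feasibility (all lambda_i >= 0): OK
Complementary slackness (lambda_i * g_i(x) = 0 for all i): OK

Verdict: the first failing condition is primal_feasibility -> primal.

primal


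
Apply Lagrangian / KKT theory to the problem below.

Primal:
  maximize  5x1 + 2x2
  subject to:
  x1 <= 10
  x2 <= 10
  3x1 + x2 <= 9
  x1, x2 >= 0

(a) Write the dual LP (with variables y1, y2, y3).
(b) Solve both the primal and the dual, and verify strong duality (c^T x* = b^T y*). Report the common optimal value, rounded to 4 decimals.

The standard primal-dual pair for 'max c^T x s.t. A x <= b, x >= 0' is:
  Dual:  min b^T y  s.t.  A^T y >= c,  y >= 0.

So the dual LP is:
  minimize  10y1 + 10y2 + 9y3
  subject to:
    y1 + 3y3 >= 5
    y2 + y3 >= 2
    y1, y2, y3 >= 0

Solving the primal: x* = (0, 9).
  primal value c^T x* = 18.
Solving the dual: y* = (0, 0, 2).
  dual value b^T y* = 18.
Strong duality: c^T x* = b^T y*. Confirmed.

18


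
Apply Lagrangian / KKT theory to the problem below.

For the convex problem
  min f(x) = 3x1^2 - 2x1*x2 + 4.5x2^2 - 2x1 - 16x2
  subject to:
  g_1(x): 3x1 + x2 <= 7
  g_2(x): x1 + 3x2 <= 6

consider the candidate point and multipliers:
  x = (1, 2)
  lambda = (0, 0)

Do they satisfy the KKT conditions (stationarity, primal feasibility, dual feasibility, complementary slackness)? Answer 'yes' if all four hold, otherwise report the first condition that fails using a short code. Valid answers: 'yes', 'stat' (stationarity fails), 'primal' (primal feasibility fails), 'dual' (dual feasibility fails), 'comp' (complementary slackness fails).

Gradient of f: grad f(x) = Q x + c = (0, 0)
Constraint values g_i(x) = a_i^T x - b_i:
  g_1((1, 2)) = -2
  g_2((1, 2)) = 1
Stationarity residual: grad f(x) + sum_i lambda_i a_i = (0, 0)
  -> stationarity OK
Primal feasibility (all g_i <= 0): FAILS
Dual feasibility (all lambda_i >= 0): OK
Complementary slackness (lambda_i * g_i(x) = 0 for all i): OK

Verdict: the first failing condition is primal_feasibility -> primal.

primal


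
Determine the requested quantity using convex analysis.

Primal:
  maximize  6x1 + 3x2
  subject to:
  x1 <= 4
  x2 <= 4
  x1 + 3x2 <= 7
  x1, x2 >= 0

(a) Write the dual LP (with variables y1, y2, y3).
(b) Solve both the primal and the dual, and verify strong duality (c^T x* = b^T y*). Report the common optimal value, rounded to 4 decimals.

The standard primal-dual pair for 'max c^T x s.t. A x <= b, x >= 0' is:
  Dual:  min b^T y  s.t.  A^T y >= c,  y >= 0.

So the dual LP is:
  minimize  4y1 + 4y2 + 7y3
  subject to:
    y1 + y3 >= 6
    y2 + 3y3 >= 3
    y1, y2, y3 >= 0

Solving the primal: x* = (4, 1).
  primal value c^T x* = 27.
Solving the dual: y* = (5, 0, 1).
  dual value b^T y* = 27.
Strong duality: c^T x* = b^T y*. Confirmed.

27


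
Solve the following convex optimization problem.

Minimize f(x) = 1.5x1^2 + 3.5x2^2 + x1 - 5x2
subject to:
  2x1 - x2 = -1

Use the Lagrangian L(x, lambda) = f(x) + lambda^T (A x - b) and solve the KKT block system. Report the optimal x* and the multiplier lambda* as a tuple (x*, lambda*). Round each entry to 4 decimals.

Form the Lagrangian:
  L(x, lambda) = (1/2) x^T Q x + c^T x + lambda^T (A x - b)
Stationarity (grad_x L = 0): Q x + c + A^T lambda = 0.
Primal feasibility: A x = b.

This gives the KKT block system:
  [ Q   A^T ] [ x     ]   [-c ]
  [ A    0  ] [ lambda ] = [ b ]

Solving the linear system:
  x*      = (-0.1613, 0.6774)
  lambda* = (-0.2581)
  f(x*)   = -1.9032

x* = (-0.1613, 0.6774), lambda* = (-0.2581)


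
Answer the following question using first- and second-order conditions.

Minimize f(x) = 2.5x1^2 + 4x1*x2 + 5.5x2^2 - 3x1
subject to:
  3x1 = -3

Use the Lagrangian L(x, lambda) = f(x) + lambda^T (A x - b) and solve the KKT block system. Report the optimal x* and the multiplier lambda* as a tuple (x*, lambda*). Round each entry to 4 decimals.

Form the Lagrangian:
  L(x, lambda) = (1/2) x^T Q x + c^T x + lambda^T (A x - b)
Stationarity (grad_x L = 0): Q x + c + A^T lambda = 0.
Primal feasibility: A x = b.

This gives the KKT block system:
  [ Q   A^T ] [ x     ]   [-c ]
  [ A    0  ] [ lambda ] = [ b ]

Solving the linear system:
  x*      = (-1, 0.3636)
  lambda* = (2.1818)
  f(x*)   = 4.7727

x* = (-1, 0.3636), lambda* = (2.1818)


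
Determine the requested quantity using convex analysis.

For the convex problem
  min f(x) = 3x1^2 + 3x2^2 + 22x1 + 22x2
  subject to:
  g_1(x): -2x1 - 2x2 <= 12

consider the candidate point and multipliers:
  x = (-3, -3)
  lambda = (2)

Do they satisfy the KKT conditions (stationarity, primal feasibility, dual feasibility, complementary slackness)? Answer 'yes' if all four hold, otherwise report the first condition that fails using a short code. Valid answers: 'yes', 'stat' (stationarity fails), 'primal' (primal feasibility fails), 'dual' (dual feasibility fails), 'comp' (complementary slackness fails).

Gradient of f: grad f(x) = Q x + c = (4, 4)
Constraint values g_i(x) = a_i^T x - b_i:
  g_1((-3, -3)) = 0
Stationarity residual: grad f(x) + sum_i lambda_i a_i = (0, 0)
  -> stationarity OK
Primal feasibility (all g_i <= 0): OK
Dual feasibility (all lambda_i >= 0): OK
Complementary slackness (lambda_i * g_i(x) = 0 for all i): OK

Verdict: yes, KKT holds.

yes


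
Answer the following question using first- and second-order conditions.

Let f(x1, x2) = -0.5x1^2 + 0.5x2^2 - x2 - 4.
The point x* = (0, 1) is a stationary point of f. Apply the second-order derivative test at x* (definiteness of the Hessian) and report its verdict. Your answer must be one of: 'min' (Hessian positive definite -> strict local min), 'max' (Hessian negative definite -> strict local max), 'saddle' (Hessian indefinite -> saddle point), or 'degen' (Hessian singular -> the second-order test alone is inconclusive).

Compute the Hessian H = grad^2 f:
  H = [[-1, 0], [0, 1]]
Verify stationarity: grad f(x*) = H x* + g = (0, 0).
Eigenvalues of H: -1, 1.
Eigenvalues have mixed signs, so H is indefinite -> x* is a saddle point.

saddle


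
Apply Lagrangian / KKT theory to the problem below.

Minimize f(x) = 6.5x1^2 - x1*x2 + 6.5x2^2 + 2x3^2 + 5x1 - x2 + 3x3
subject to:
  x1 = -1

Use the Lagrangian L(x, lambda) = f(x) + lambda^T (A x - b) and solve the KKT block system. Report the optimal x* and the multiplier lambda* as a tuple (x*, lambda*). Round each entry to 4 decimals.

Form the Lagrangian:
  L(x, lambda) = (1/2) x^T Q x + c^T x + lambda^T (A x - b)
Stationarity (grad_x L = 0): Q x + c + A^T lambda = 0.
Primal feasibility: A x = b.

This gives the KKT block system:
  [ Q   A^T ] [ x     ]   [-c ]
  [ A    0  ] [ lambda ] = [ b ]

Solving the linear system:
  x*      = (-1, 0, -0.75)
  lambda* = (8)
  f(x*)   = 0.375

x* = (-1, 0, -0.75), lambda* = (8)


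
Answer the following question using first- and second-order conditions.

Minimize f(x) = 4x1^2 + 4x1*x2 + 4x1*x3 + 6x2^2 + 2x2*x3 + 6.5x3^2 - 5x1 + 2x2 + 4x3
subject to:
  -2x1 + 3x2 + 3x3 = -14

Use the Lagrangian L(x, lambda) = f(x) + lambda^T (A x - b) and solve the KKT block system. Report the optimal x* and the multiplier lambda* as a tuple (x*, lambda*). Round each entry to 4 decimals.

Form the Lagrangian:
  L(x, lambda) = (1/2) x^T Q x + c^T x + lambda^T (A x - b)
Stationarity (grad_x L = 0): Q x + c + A^T lambda = 0.
Primal feasibility: A x = b.

This gives the KKT block system:
  [ Q   A^T ] [ x     ]   [-c ]
  [ A    0  ] [ lambda ] = [ b ]

Solving the linear system:
  x*      = (2.6717, -1.4162, -1.4693)
  lambda* = (2.4156)
  f(x*)   = 5.8752

x* = (2.6717, -1.4162, -1.4693), lambda* = (2.4156)


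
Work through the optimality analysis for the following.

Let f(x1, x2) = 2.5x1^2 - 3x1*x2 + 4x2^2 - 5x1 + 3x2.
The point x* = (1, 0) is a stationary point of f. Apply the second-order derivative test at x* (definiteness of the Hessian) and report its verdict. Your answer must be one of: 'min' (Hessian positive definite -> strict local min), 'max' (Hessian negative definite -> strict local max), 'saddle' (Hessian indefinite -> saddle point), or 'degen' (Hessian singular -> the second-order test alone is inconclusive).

Compute the Hessian H = grad^2 f:
  H = [[5, -3], [-3, 8]]
Verify stationarity: grad f(x*) = H x* + g = (0, 0).
Eigenvalues of H: 3.1459, 9.8541.
Both eigenvalues > 0, so H is positive definite -> x* is a strict local min.

min


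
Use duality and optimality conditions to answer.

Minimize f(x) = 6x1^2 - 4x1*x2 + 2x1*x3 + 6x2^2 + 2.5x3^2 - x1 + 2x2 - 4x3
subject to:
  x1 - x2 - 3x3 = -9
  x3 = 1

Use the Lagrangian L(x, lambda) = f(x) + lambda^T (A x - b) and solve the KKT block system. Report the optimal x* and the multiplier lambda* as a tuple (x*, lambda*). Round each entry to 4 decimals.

Form the Lagrangian:
  L(x, lambda) = (1/2) x^T Q x + c^T x + lambda^T (A x - b)
Stationarity (grad_x L = 0): Q x + c + A^T lambda = 0.
Primal feasibility: A x = b.

This gives the KKT block system:
  [ Q   A^T ] [ x     ]   [-c ]
  [ A    0  ] [ lambda ] = [ b ]

Solving the linear system:
  x*      = (-3.1875, 2.8125, 1)
  lambda* = (48.5, 150.875)
  f(x*)   = 145.2187

x* = (-3.1875, 2.8125, 1), lambda* = (48.5, 150.875)


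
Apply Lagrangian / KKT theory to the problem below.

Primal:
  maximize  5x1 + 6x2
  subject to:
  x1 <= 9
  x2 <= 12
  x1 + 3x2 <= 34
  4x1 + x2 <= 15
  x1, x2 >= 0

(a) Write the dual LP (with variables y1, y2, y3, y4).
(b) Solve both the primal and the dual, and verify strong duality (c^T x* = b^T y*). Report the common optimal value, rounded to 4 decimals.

The standard primal-dual pair for 'max c^T x s.t. A x <= b, x >= 0' is:
  Dual:  min b^T y  s.t.  A^T y >= c,  y >= 0.

So the dual LP is:
  minimize  9y1 + 12y2 + 34y3 + 15y4
  subject to:
    y1 + y3 + 4y4 >= 5
    y2 + 3y3 + y4 >= 6
    y1, y2, y3, y4 >= 0

Solving the primal: x* = (1, 11).
  primal value c^T x* = 71.
Solving the dual: y* = (0, 0, 1.7273, 0.8182).
  dual value b^T y* = 71.
Strong duality: c^T x* = b^T y*. Confirmed.

71


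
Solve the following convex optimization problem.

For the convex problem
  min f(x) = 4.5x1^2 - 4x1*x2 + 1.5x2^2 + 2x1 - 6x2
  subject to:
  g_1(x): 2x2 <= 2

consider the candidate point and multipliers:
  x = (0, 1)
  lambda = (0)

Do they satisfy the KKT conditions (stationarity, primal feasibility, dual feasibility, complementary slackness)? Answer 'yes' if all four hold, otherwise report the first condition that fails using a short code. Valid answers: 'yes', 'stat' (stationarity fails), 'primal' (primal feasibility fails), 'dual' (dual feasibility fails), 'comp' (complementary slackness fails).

Gradient of f: grad f(x) = Q x + c = (-2, -3)
Constraint values g_i(x) = a_i^T x - b_i:
  g_1((0, 1)) = 0
Stationarity residual: grad f(x) + sum_i lambda_i a_i = (-2, -3)
  -> stationarity FAILS
Primal feasibility (all g_i <= 0): OK
Dual feasibility (all lambda_i >= 0): OK
Complementary slackness (lambda_i * g_i(x) = 0 for all i): OK

Verdict: the first failing condition is stationarity -> stat.

stat


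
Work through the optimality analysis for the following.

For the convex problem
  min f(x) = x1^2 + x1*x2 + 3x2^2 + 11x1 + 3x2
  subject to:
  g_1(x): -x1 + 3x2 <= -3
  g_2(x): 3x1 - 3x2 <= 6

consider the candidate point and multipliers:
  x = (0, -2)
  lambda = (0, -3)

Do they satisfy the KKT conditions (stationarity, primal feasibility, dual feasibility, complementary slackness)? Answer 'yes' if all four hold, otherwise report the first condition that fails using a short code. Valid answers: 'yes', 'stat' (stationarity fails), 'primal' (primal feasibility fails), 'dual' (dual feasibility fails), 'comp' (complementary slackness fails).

Gradient of f: grad f(x) = Q x + c = (9, -9)
Constraint values g_i(x) = a_i^T x - b_i:
  g_1((0, -2)) = -3
  g_2((0, -2)) = 0
Stationarity residual: grad f(x) + sum_i lambda_i a_i = (0, 0)
  -> stationarity OK
Primal feasibility (all g_i <= 0): OK
Dual feasibility (all lambda_i >= 0): FAILS
Complementary slackness (lambda_i * g_i(x) = 0 for all i): OK

Verdict: the first failing condition is dual_feasibility -> dual.

dual


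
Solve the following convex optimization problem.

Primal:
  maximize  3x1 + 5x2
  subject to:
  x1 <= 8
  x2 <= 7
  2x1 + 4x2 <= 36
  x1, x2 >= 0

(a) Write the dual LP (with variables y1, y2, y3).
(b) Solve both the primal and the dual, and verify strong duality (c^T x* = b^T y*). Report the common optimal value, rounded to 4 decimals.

The standard primal-dual pair for 'max c^T x s.t. A x <= b, x >= 0' is:
  Dual:  min b^T y  s.t.  A^T y >= c,  y >= 0.

So the dual LP is:
  minimize  8y1 + 7y2 + 36y3
  subject to:
    y1 + 2y3 >= 3
    y2 + 4y3 >= 5
    y1, y2, y3 >= 0

Solving the primal: x* = (8, 5).
  primal value c^T x* = 49.
Solving the dual: y* = (0.5, 0, 1.25).
  dual value b^T y* = 49.
Strong duality: c^T x* = b^T y*. Confirmed.

49


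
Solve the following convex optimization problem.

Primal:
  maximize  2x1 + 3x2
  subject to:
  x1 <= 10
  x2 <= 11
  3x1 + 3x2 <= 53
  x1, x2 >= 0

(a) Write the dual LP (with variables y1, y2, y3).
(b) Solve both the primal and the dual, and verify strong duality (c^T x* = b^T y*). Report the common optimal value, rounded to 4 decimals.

The standard primal-dual pair for 'max c^T x s.t. A x <= b, x >= 0' is:
  Dual:  min b^T y  s.t.  A^T y >= c,  y >= 0.

So the dual LP is:
  minimize  10y1 + 11y2 + 53y3
  subject to:
    y1 + 3y3 >= 2
    y2 + 3y3 >= 3
    y1, y2, y3 >= 0

Solving the primal: x* = (6.6667, 11).
  primal value c^T x* = 46.3333.
Solving the dual: y* = (0, 1, 0.6667).
  dual value b^T y* = 46.3333.
Strong duality: c^T x* = b^T y*. Confirmed.

46.3333


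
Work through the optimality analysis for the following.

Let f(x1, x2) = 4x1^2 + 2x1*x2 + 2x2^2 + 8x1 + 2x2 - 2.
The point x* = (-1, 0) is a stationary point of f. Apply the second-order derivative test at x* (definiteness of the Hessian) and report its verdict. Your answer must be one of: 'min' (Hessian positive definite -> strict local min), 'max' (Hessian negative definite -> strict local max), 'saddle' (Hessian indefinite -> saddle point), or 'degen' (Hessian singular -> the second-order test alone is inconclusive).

Compute the Hessian H = grad^2 f:
  H = [[8, 2], [2, 4]]
Verify stationarity: grad f(x*) = H x* + g = (0, 0).
Eigenvalues of H: 3.1716, 8.8284.
Both eigenvalues > 0, so H is positive definite -> x* is a strict local min.

min


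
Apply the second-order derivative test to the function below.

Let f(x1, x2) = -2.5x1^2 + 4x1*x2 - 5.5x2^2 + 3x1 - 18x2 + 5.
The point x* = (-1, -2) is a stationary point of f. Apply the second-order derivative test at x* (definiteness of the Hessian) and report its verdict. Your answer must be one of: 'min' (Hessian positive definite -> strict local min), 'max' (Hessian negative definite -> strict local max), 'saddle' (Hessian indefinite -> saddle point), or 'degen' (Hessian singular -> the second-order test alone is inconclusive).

Compute the Hessian H = grad^2 f:
  H = [[-5, 4], [4, -11]]
Verify stationarity: grad f(x*) = H x* + g = (0, 0).
Eigenvalues of H: -13, -3.
Both eigenvalues < 0, so H is negative definite -> x* is a strict local max.

max


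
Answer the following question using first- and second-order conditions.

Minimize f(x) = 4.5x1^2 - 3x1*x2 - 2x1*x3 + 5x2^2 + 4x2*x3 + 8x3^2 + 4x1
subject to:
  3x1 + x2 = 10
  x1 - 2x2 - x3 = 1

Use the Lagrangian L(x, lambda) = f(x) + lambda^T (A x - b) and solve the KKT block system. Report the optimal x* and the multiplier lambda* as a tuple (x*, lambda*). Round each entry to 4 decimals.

Form the Lagrangian:
  L(x, lambda) = (1/2) x^T Q x + c^T x + lambda^T (A x - b)
Stationarity (grad_x L = 0): Q x + c + A^T lambda = 0.
Primal feasibility: A x = b.

This gives the KKT block system:
  [ Q   A^T ] [ x     ]   [-c ]
  [ A    0  ] [ lambda ] = [ b ]

Solving the linear system:
  x*      = (2.9844, 1.0468, -0.1092)
  lambda* = (-8.1362, -3.5291)
  f(x*)   = 48.4142

x* = (2.9844, 1.0468, -0.1092), lambda* = (-8.1362, -3.5291)


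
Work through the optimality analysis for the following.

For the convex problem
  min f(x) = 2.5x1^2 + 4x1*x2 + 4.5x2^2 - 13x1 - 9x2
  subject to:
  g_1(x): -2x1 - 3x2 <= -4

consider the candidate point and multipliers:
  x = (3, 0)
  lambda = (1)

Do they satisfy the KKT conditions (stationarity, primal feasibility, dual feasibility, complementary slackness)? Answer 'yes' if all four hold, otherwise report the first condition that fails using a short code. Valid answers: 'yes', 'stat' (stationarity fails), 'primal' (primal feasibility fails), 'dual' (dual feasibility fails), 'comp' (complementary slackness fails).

Gradient of f: grad f(x) = Q x + c = (2, 3)
Constraint values g_i(x) = a_i^T x - b_i:
  g_1((3, 0)) = -2
Stationarity residual: grad f(x) + sum_i lambda_i a_i = (0, 0)
  -> stationarity OK
Primal feasibility (all g_i <= 0): OK
Dual feasibility (all lambda_i >= 0): OK
Complementary slackness (lambda_i * g_i(x) = 0 for all i): FAILS

Verdict: the first failing condition is complementary_slackness -> comp.

comp


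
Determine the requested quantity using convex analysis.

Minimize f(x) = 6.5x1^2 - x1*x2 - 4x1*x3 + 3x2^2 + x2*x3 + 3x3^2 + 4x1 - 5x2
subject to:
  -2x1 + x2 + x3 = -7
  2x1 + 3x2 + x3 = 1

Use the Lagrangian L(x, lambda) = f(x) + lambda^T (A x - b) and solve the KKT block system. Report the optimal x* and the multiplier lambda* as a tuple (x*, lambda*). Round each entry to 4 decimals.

Form the Lagrangian:
  L(x, lambda) = (1/2) x^T Q x + c^T x + lambda^T (A x - b)
Stationarity (grad_x L = 0): Q x + c + A^T lambda = 0.
Primal feasibility: A x = b.

This gives the KKT block system:
  [ Q   A^T ] [ x     ]   [-c ]
  [ A    0  ] [ lambda ] = [ b ]

Solving the linear system:
  x*      = (2.4719, -0.9438, -1.1124)
  lambda* = (19.1348, -1.6292)
  f(x*)   = 75.0899

x* = (2.4719, -0.9438, -1.1124), lambda* = (19.1348, -1.6292)


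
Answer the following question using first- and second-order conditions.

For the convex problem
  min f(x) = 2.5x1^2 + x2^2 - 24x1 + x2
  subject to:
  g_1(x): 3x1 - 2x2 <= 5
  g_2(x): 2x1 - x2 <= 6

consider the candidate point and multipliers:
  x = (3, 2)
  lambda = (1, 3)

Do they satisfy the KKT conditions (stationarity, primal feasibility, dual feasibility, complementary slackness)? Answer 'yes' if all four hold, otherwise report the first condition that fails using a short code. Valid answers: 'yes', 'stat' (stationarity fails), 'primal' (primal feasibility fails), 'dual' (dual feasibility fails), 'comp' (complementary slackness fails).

Gradient of f: grad f(x) = Q x + c = (-9, 5)
Constraint values g_i(x) = a_i^T x - b_i:
  g_1((3, 2)) = 0
  g_2((3, 2)) = -2
Stationarity residual: grad f(x) + sum_i lambda_i a_i = (0, 0)
  -> stationarity OK
Primal feasibility (all g_i <= 0): OK
Dual feasibility (all lambda_i >= 0): OK
Complementary slackness (lambda_i * g_i(x) = 0 for all i): FAILS

Verdict: the first failing condition is complementary_slackness -> comp.

comp
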